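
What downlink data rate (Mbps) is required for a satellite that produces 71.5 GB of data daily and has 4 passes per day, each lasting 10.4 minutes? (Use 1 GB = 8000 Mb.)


total contact time = 4 * 10.4 * 60 = 2496.0000 s
data = 71.5 GB = 572000.0000 Mb
rate = 572000.0000 / 2496.0000 = 229.1667 Mbps

229.1667 Mbps


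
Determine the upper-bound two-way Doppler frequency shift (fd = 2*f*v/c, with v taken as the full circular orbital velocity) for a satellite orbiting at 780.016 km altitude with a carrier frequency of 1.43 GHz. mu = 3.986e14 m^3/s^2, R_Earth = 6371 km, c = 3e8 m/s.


r = 7.151016e+06 m
v = sqrt(mu/r) = 7465.9448 m/s (worst-case radial velocity)
f = 1.43 GHz = 1.43e+09 Hz
fd = 2*f*v/c = 2*1.43e+09*7465.9448/3.0e+08
fd = 71175.3400 Hz

71175.3400 Hz


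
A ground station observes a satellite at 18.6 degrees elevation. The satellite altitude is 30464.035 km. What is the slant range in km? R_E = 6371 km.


h = 30464.035 km, el = 18.6 deg
d = -R_E*sin(el) + sqrt((R_E*sin(el))^2 + 2*R_E*h + h^2)
d = -6371.0000*sin(0.3246312) + sqrt((6371.0000*0.3189593)^2 + 2*6371.0000*30464.035 + 30464.035^2)
d = 34304.6623 km

34304.6623 km


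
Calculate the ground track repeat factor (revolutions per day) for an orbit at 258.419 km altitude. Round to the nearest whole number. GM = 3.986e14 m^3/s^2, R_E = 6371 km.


r = 6.629419e+06 m
T = 2*pi*sqrt(r^3/mu) = 5371.8568 s = 89.5309 min
revs/day = 1440 / 89.5309 = 16.0838
Rounded: 16 revolutions per day

16 revolutions per day


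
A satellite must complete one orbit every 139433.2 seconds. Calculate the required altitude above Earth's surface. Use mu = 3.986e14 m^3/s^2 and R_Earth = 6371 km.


T = 139433.2 s
r = (mu*T^2/(4*pi^2))^(1/3) = (3.986e14 * 139433.2^2 / (4*pi^2))^(1/3)
r = 5.8117017e+07 m = 58117.0171 km
alt = r - R_E = 58117.0171 - 6371 = 51746.0171 km

51746.0171 km


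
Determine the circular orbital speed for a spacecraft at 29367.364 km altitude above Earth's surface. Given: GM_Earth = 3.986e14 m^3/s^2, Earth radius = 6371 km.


r = R_E + alt = 6371.0 + 29367.364 = 35738.3640 km = 3.5738364e+07 m
v = sqrt(mu/r) = sqrt(3.986e14 / 3.5738364e+07) = 3339.6528 m/s = 3.3397 km/s

3.3397 km/s


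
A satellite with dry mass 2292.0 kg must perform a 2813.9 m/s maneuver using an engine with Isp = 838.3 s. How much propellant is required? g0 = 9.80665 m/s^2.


ve = Isp * g0 = 838.3 * 9.80665 = 8220.914695 m/s
mass ratio = exp(dv/ve) = exp(2813.9/8220.914695) = 1.40816229
m_prop = m_dry * (mr - 1) = 2292.0 * (1.40816229 - 1)
m_prop = 935.5080 kg

935.5080 kg


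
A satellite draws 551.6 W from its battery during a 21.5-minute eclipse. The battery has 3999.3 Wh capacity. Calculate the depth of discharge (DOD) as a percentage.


E_used = P * t / 60 = 551.6 * 21.5 / 60 = 197.6567 Wh
DOD = E_used / E_total * 100 = 197.6567 / 3999.3 * 100
DOD = 4.9423 %

4.9423 %


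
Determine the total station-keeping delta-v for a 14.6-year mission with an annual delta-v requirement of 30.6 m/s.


dV = rate * years = 30.6 * 14.6
dV = 446.7600 m/s

446.7600 m/s


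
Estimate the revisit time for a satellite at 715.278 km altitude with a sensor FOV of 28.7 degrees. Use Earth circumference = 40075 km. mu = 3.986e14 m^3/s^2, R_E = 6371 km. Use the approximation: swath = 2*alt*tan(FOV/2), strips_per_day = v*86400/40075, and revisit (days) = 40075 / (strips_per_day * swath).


swath = 2*715.278*tan(0.2504547) = 365.9740 km
v = sqrt(mu/r) = 7499.9705 m/s = 7.5000 km/s
strips/day = v*86400/40075 = 7.5000*86400/40075 = 16.1696
coverage/day = strips * swath = 16.1696 * 365.9740 = 5917.6591 km
revisit = 40075 / 5917.6591 = 6.7721 days

6.7721 days


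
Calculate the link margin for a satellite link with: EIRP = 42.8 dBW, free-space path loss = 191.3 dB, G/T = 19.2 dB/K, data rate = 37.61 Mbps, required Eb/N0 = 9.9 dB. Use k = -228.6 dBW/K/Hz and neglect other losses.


C/N0 = EIRP - FSPL + G/T - k = 42.8 - 191.3 + 19.2 - (-228.6)
C/N0 = 99.3000 dB-Hz
R_b = 37.61 Mbps = 3.761e+07 bps -> 10*log10(R_b) = 75.7530 dB-Hz
Eb/N0 = C/N0 - 10*log10(R_b) = 99.3000 - 75.7530 = 23.5470 dB
Margin = Eb/N0 - Eb/N0_req = 23.5470 - 9.9 = 13.6470 dB (link closes)

13.6470 dB


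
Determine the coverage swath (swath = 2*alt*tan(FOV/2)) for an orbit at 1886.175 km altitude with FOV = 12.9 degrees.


FOV = 12.9 deg = 0.2251475 rad
swath = 2 * alt * tan(FOV/2) = 2 * 1886.175 * tan(0.1125737)
swath = 2 * 1886.175 * 0.1130517
swath = 426.4706 km

426.4706 km


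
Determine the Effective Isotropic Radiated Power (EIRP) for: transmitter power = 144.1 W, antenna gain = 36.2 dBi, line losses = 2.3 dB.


Pt = 144.1 W = 21.5866 dBW
EIRP = Pt_dBW + Gt - losses = 21.5866 + 36.2 - 2.3 = 55.4866 dBW

55.4866 dBW


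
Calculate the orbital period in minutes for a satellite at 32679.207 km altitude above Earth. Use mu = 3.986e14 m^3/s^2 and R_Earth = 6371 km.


r = 39050.2070 km = 3.9050207e+07 m
T = 2*pi*sqrt(r^3/mu) = 2*pi*sqrt(5.954839e+22 / 3.986e14)
T = 76797.3495 s = 1279.9558 min

1279.9558 minutes


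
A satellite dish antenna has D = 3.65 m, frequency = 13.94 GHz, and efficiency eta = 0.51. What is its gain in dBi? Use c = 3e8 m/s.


lambda = c/f = 3e8 / 1.394e+10 = 0.0215208 m
G = eta*(pi*D/lambda)^2 = 0.51*(pi*3.65/0.0215208)^2
G = 144790.0401 (linear)
G = 10*log10(144790.0401) = 51.6074 dBi

51.6074 dBi


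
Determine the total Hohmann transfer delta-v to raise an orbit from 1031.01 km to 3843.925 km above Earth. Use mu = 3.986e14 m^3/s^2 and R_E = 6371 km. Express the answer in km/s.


r1 = 7402.0100 km = 7.40201e+06 m
r2 = 10214.9250 km = 1.0214925e+07 m
dv1 = sqrt(mu/r1)*(sqrt(2*r2/(r1+r2)) - 1) = 564.1682 m/s
dv2 = sqrt(mu/r2)*(1 - sqrt(2*r1/(r1+r2))) = 520.3846 m/s
total dv = |dv1| + |dv2| = 564.1682 + 520.3846 = 1084.5528 m/s = 1.0846 km/s

1.0846 km/s


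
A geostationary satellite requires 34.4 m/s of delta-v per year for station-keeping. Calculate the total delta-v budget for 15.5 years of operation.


dV = rate * years = 34.4 * 15.5
dV = 533.2000 m/s

533.2000 m/s


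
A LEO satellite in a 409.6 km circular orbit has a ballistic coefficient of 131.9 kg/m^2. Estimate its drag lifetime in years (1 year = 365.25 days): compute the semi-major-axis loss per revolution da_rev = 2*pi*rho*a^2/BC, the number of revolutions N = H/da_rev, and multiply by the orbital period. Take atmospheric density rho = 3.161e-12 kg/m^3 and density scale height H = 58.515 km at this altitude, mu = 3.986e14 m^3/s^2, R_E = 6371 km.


a = R_E + alt = 6780.6000 km = 6.7806e+06 m
da_rev = 2*pi*rho*a^2/BC = 2*pi*3.161e-12*(6.7806e+06)^2/131.9 = 6.923024 m per revolution
N = H/da_rev = 58515.0000 m / 6.923024 m = 8452.2316 revolutions
P = 2*pi*sqrt(a^3/mu) = 5556.6547 s
lifetime = N*P = 8452.2316 * 5556.6547 = 4.6966133e+07 s = 543.5895 days
years = 543.5895 / 365.25 = 1.4883 years

1.4883 years


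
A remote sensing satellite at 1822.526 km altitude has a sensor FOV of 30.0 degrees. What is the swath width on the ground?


FOV = 30.0 deg = 0.5235988 rad
swath = 2 * alt * tan(FOV/2) = 2 * 1822.526 * tan(0.2617994)
swath = 2 * 1822.526 * 0.2679492
swath = 976.6887 km

976.6887 km


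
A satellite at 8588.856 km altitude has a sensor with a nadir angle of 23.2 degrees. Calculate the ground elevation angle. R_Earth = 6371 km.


r = R_E + alt = 14959.8560 km
Law of sines in the satellite / Earth-center / ground-point triangle:
  sin(nadir)/R_E = sin(90 + el)/r  =>  cos(el) = (r/R_E)*sin(nadir)
cos(el) = (14959.8560 / 6371.0000) * sin(23.2 deg) = 0.9250219
el = arccos(0.9250219) = 22.3283 deg
(Earth-central angle = 90 - nadir - el = 44.4717 deg)

22.3283 degrees


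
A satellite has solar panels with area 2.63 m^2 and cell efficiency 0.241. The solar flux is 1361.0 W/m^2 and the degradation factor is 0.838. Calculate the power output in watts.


P = area * eta * S * degradation
P = 2.63 * 0.241 * 1361.0 * 0.838
P = 722.8945 W

722.8945 W


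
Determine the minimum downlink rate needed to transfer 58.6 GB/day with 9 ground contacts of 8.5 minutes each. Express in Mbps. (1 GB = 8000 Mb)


total contact time = 9 * 8.5 * 60 = 4590.0000 s
data = 58.6 GB = 468800.0000 Mb
rate = 468800.0000 / 4590.0000 = 102.1351 Mbps

102.1351 Mbps


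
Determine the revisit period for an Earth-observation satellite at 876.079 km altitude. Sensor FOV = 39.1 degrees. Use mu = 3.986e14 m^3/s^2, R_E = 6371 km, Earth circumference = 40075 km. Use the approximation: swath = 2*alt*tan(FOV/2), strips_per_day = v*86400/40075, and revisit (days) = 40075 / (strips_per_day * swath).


swath = 2*876.079*tan(0.3412119) = 622.1930 km
v = sqrt(mu/r) = 7416.2976 m/s = 7.4163 km/s
strips/day = v*86400/40075 = 7.4163*86400/40075 = 15.9892
coverage/day = strips * swath = 15.9892 * 622.1930 = 9948.3828 km
revisit = 40075 / 9948.3828 = 4.0283 days

4.0283 days


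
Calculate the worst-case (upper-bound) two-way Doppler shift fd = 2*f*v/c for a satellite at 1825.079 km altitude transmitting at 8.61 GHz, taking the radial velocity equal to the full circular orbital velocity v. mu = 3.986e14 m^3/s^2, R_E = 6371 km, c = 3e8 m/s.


r = 8.196079e+06 m
v = sqrt(mu/r) = 6973.7372 m/s (worst-case radial velocity)
f = 8.61 GHz = 8.61e+09 Hz
fd = 2*f*v/c = 2*8.61e+09*6973.7372/3.0e+08
fd = 400292.5171 Hz

400292.5171 Hz


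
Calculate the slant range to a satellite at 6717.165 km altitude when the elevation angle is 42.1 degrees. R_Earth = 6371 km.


h = 6717.165 km, el = 42.1 deg
d = -R_E*sin(el) + sqrt((R_E*sin(el))^2 + 2*R_E*h + h^2)
d = -6371.0000*sin(0.7347836) + sqrt((6371.0000*0.6704266)^2 + 2*6371.0000*6717.165 + 6717.165^2)
d = 7933.3965 km

7933.3965 km


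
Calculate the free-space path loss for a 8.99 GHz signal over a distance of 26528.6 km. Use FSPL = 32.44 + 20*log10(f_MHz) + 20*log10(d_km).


f = 8.99 GHz = 8990.0000 MHz
d = 26528.6 km
FSPL = 32.44 + 20*log10(8990.0000) + 20*log10(26528.6)
FSPL = 32.44 + 79.0752 + 88.4743
FSPL = 199.9895 dB

199.9895 dB


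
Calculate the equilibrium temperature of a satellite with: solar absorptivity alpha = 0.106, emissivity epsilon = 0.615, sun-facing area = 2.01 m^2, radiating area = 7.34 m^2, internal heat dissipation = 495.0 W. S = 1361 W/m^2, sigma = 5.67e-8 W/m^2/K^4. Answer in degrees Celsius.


Numerator = alpha*S*A_sun + Q_int = 0.106*1361*2.01 + 495.0 = 784.9747 W
Denominator = eps*sigma*A_rad = 0.615*5.67e-8*7.34 = 2.5594947e-07 W/K^4
T^4 = 3.0669126e+09 K^4
T = 235.3289 K = -37.8211 C

-37.8211 degrees Celsius


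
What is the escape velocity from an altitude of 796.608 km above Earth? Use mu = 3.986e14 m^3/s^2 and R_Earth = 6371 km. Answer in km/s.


r = 6371.0 + 796.608 = 7167.6080 km = 7.167608e+06 m
v_esc = sqrt(2*mu/r) = sqrt(2*3.986e14 / 7.167608e+06)
v_esc = 10546.2126 m/s = 10.5462 km/s

10.5462 km/s


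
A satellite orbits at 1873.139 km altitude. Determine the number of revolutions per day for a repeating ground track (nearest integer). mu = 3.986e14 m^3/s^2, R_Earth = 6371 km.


r = 8.244139e+06 m
T = 2*pi*sqrt(r^3/mu) = 7449.5353 s = 124.1589 min
revs/day = 1440 / 124.1589 = 11.5980
Rounded: 12 revolutions per day

12 revolutions per day


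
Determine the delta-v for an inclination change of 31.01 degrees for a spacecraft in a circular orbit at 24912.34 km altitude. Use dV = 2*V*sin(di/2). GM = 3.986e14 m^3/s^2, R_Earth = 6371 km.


r = 31283.3400 km = 3.128334e+07 m
V = sqrt(mu/r) = 3569.5387 m/s
di = 31.01 deg = 0.5412266 rad
dV = 2*V*sin(di/2) = 2*3569.5387*sin(0.2706133)
dV = 1908.4358 m/s = 1.9084 km/s

1.9084 km/s


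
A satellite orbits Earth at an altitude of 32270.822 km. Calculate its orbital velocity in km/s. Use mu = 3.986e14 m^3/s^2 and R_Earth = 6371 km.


r = R_E + alt = 6371.0 + 32270.822 = 38641.8220 km = 3.8641822e+07 m
v = sqrt(mu/r) = sqrt(3.986e14 / 3.8641822e+07) = 3211.7361 m/s = 3.2117 km/s

3.2117 km/s


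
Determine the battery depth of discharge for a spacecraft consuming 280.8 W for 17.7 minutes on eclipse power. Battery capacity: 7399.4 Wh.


E_used = P * t / 60 = 280.8 * 17.7 / 60 = 82.8360 Wh
DOD = E_used / E_total * 100 = 82.8360 / 7399.4 * 100
DOD = 1.1195 %

1.1195 %


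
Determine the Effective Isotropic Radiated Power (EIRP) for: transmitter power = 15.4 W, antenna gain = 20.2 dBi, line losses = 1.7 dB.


Pt = 15.4 W = 11.8752 dBW
EIRP = Pt_dBW + Gt - losses = 11.8752 + 20.2 - 1.7 = 30.3752 dBW

30.3752 dBW


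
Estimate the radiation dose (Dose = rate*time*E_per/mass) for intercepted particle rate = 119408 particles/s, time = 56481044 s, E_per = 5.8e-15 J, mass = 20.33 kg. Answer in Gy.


Total energy deposited = rate * time * E_per
  = 119408 * 56481044 * 5.8e-15 = 0.03911687 J
Dose = E_total / mass = 0.03911687 / 20.33
Dose = 0.001924096 Gy

0.0019 Gy


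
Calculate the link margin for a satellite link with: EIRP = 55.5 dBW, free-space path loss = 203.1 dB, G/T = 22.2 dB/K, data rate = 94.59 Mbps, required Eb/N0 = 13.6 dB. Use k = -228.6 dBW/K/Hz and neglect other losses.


C/N0 = EIRP - FSPL + G/T - k = 55.5 - 203.1 + 22.2 - (-228.6)
C/N0 = 103.2000 dB-Hz
R_b = 94.59 Mbps = 9.459e+07 bps -> 10*log10(R_b) = 79.7585 dB-Hz
Eb/N0 = C/N0 - 10*log10(R_b) = 103.2000 - 79.7585 = 23.4415 dB
Margin = Eb/N0 - Eb/N0_req = 23.4415 - 13.6 = 9.8415 dB (link closes)

9.8415 dB


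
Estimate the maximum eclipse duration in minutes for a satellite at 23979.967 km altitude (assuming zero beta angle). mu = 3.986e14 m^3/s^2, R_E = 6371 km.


r = 30350.9670 km
T = 877.0387 min
Eclipse fraction = arcsin(R_E/r)/pi = arcsin(6371.0000/30350.9670)/pi
= arcsin(0.2099109)/pi = 0.06731741
Eclipse duration = 0.06731741 * 877.0387 = 59.0400 min

59.0400 minutes


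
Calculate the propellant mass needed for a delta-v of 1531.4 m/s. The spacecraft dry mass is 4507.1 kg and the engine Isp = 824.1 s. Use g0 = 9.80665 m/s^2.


ve = Isp * g0 = 824.1 * 9.80665 = 8081.660265 m/s
mass ratio = exp(dv/ve) = exp(1531.4/8081.660265) = 1.20863396
m_prop = m_dry * (mr - 1) = 4507.1 * (1.20863396 - 1)
m_prop = 940.3341 kg

940.3341 kg


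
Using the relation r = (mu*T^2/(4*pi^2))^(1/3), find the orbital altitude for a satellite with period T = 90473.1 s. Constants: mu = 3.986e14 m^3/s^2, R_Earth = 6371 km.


T = 90473.1 s
r = (mu*T^2/(4*pi^2))^(1/3) = (3.986e14 * 90473.1^2 / (4*pi^2))^(1/3)
r = 4.3558425e+07 m = 43558.4249 km
alt = r - R_E = 43558.4249 - 6371 = 37187.4249 km

37187.4249 km


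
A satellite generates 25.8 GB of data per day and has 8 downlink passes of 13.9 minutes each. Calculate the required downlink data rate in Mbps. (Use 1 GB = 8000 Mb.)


total contact time = 8 * 13.9 * 60 = 6672.0000 s
data = 25.8 GB = 206400.0000 Mb
rate = 206400.0000 / 6672.0000 = 30.9353 Mbps

30.9353 Mbps


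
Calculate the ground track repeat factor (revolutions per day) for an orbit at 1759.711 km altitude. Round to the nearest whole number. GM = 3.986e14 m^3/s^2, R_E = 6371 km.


r = 8.130711e+06 m
T = 2*pi*sqrt(r^3/mu) = 7296.3223 s = 121.6054 min
revs/day = 1440 / 121.6054 = 11.8416
Rounded: 12 revolutions per day

12 revolutions per day


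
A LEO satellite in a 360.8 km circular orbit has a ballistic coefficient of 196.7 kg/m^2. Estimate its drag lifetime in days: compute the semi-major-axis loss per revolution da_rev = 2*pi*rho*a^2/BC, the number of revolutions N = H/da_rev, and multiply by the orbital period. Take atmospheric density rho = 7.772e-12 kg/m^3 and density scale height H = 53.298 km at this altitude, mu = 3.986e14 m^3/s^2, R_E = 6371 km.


a = R_E + alt = 6731.8000 km = 6.7318e+06 m
da_rev = 2*pi*rho*a^2/BC = 2*pi*7.772e-12*(6.7318e+06)^2/196.7 = 11.250471 m per revolution
N = H/da_rev = 53298.0000 m / 11.250471 m = 4737.4016 revolutions
P = 2*pi*sqrt(a^3/mu) = 5496.7759 s
lifetime = N*P = 4737.4016 * 5496.7759 = 2.6040435e+07 s = 301.3939 days

301.3939 days


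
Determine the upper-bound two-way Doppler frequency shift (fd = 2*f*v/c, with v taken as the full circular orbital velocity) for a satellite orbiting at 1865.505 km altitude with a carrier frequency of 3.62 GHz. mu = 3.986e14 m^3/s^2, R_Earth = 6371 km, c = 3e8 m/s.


r = 8.236505e+06 m
v = sqrt(mu/r) = 6956.6021 m/s (worst-case radial velocity)
f = 3.62 GHz = 3.62e+09 Hz
fd = 2*f*v/c = 2*3.62e+09*6956.6021/3.0e+08
fd = 167885.9975 Hz

167885.9975 Hz


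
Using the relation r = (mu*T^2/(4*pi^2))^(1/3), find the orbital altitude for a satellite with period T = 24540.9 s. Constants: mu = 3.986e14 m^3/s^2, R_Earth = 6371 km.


T = 24540.9 s
r = (mu*T^2/(4*pi^2))^(1/3) = (3.986e14 * 24540.9^2 / (4*pi^2))^(1/3)
r = 1.825238e+07 m = 18252.3803 km
alt = r - R_E = 18252.3803 - 6371 = 11881.3803 km

11881.3803 km


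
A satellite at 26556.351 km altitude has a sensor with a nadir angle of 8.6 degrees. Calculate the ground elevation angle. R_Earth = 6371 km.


r = R_E + alt = 32927.3510 km
Law of sines in the satellite / Earth-center / ground-point triangle:
  sin(nadir)/R_E = sin(90 + el)/r  =>  cos(el) = (r/R_E)*sin(nadir)
cos(el) = (32927.3510 / 6371.0000) * sin(8.6 deg) = 0.7728461
el = arccos(0.7728461) = 39.3898 deg
(Earth-central angle = 90 - nadir - el = 42.0102 deg)

39.3898 degrees


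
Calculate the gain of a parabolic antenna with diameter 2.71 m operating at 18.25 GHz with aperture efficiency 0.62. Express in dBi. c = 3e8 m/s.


lambda = c/f = 3e8 / 1.825e+10 = 0.01643836 m
G = eta*(pi*D/lambda)^2 = 0.62*(pi*2.71/0.01643836)^2
G = 166308.0398 (linear)
G = 10*log10(166308.0398) = 52.2091 dBi

52.2091 dBi


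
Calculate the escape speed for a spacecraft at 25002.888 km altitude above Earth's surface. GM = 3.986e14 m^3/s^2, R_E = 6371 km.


r = 6371.0 + 25002.888 = 31373.8880 km = 3.1373888e+07 m
v_esc = sqrt(2*mu/r) = sqrt(2*3.986e14 / 3.1373888e+07)
v_esc = 5040.8001 m/s = 5.0408 km/s

5.0408 km/s


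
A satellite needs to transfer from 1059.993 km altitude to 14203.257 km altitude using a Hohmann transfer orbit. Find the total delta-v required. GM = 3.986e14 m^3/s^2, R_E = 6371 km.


r1 = 7430.9930 km = 7.430993e+06 m
r2 = 20574.2570 km = 2.0574257e+07 m
dv1 = sqrt(mu/r1)*(sqrt(2*r2/(r1+r2)) - 1) = 1553.7956 m/s
dv2 = sqrt(mu/r2)*(1 - sqrt(2*r1/(r1+r2))) = 1195.1036 m/s
total dv = |dv1| + |dv2| = 1553.7956 + 1195.1036 = 2748.8991 m/s = 2.7489 km/s

2.7489 km/s


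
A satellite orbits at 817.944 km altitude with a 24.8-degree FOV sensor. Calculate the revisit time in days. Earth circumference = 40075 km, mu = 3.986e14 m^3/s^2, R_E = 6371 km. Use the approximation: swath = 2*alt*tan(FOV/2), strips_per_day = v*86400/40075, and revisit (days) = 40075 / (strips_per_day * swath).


swath = 2*817.944*tan(0.2164208) = 359.6733 km
v = sqrt(mu/r) = 7446.2240 m/s = 7.4462 km/s
strips/day = v*86400/40075 = 7.4462*86400/40075 = 16.0537
coverage/day = strips * swath = 16.0537 * 359.6733 = 5774.1028 km
revisit = 40075 / 5774.1028 = 6.9405 days

6.9405 days


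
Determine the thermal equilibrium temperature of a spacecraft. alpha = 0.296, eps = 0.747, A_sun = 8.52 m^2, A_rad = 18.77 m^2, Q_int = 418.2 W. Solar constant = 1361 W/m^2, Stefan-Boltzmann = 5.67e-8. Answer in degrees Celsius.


Numerator = alpha*S*A_sun + Q_int = 0.296*1361*8.52 + 418.2 = 3850.5331 W
Denominator = eps*sigma*A_rad = 0.747*5.67e-8*18.77 = 7.9500147e-07 W/K^4
T^4 = 4.8434289e+09 K^4
T = 263.8082 K = -9.3418 C

-9.3418 degrees Celsius


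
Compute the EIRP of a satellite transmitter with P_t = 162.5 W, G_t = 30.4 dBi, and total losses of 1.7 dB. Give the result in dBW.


Pt = 162.5 W = 22.1085 dBW
EIRP = Pt_dBW + Gt - losses = 22.1085 + 30.4 - 1.7 = 50.8085 dBW

50.8085 dBW


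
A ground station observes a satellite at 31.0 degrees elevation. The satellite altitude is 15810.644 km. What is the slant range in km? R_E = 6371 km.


h = 15810.644 km, el = 31.0 deg
d = -R_E*sin(el) + sqrt((R_E*sin(el))^2 + 2*R_E*h + h^2)
d = -6371.0000*sin(0.5410521) + sqrt((6371.0000*0.5150381)^2 + 2*6371.0000*15810.644 + 15810.644^2)
d = 18217.5917 km

18217.5917 km


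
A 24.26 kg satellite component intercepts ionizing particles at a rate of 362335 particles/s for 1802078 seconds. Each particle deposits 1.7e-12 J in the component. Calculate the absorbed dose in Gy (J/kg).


Total energy deposited = rate * time * E_per
  = 362335 * 1802078 * 1.7e-12 = 1.1100 J
Dose = E_total / mass = 1.1100 / 24.26
Dose = 0.04575536 Gy

0.0458 Gy


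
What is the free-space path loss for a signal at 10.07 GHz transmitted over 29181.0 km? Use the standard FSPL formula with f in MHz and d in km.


f = 10.07 GHz = 10070.0000 MHz
d = 29181.0 km
FSPL = 32.44 + 20*log10(10070.0000) + 20*log10(29181.0)
FSPL = 32.44 + 80.0606 + 89.3020
FSPL = 201.8026 dB

201.8026 dB


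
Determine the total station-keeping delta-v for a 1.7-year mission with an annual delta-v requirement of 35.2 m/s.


dV = rate * years = 35.2 * 1.7
dV = 59.8400 m/s

59.8400 m/s


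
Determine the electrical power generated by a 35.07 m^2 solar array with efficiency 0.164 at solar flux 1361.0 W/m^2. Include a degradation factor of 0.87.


P = area * eta * S * degradation
P = 35.07 * 0.164 * 1361.0 * 0.87
P = 6810.1549 W

6810.1549 W


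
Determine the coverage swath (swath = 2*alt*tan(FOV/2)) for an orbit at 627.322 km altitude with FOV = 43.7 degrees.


FOV = 43.7 deg = 0.7627089 rad
swath = 2 * alt * tan(FOV/2) = 2 * 627.322 * tan(0.3813544)
swath = 2 * 627.322 * 0.4009841
swath = 503.0923 km

503.0923 km


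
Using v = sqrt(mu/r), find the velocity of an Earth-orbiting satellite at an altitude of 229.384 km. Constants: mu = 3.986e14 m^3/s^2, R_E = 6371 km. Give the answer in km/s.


r = R_E + alt = 6371.0 + 229.384 = 6600.3840 km = 6.600384e+06 m
v = sqrt(mu/r) = sqrt(3.986e14 / 6.600384e+06) = 7771.1277 m/s = 7.7711 km/s

7.7711 km/s


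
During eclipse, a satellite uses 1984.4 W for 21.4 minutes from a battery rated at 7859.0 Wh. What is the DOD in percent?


E_used = P * t / 60 = 1984.4 * 21.4 / 60 = 707.7693 Wh
DOD = E_used / E_total * 100 = 707.7693 / 7859.0 * 100
DOD = 9.0058 %

9.0058 %


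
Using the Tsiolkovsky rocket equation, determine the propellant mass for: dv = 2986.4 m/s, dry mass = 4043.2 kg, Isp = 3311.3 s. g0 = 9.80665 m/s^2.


ve = Isp * g0 = 3311.3 * 9.80665 = 32472.760145 m/s
mass ratio = exp(dv/ve) = exp(2986.4/32472.760145) = 1.09632789
m_prop = m_dry * (mr - 1) = 4043.2 * (1.09632789 - 1)
m_prop = 389.4729 kg

389.4729 kg


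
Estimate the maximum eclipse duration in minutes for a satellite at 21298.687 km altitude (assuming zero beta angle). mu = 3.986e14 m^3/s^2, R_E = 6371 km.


r = 27669.6870 km
T = 763.4249 min
Eclipse fraction = arcsin(R_E/r)/pi = arcsin(6371.0000/27669.6870)/pi
= arcsin(0.230252)/pi = 0.07395504
Eclipse duration = 0.07395504 * 763.4249 = 56.4591 min

56.4591 minutes


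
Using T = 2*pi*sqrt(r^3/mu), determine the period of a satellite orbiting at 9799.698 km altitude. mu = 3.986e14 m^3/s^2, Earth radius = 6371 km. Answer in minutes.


r = 16170.6980 km = 1.6170698e+07 m
T = 2*pi*sqrt(r^3/mu) = 2*pi*sqrt(4.2284997e+21 / 3.986e14)
T = 20464.6523 s = 341.0775 min

341.0775 minutes


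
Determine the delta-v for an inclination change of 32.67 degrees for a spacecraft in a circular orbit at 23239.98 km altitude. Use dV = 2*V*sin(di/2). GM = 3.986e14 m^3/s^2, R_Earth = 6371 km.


r = 29610.9800 km = 2.961098e+07 m
V = sqrt(mu/r) = 3668.9539 m/s
di = 32.67 deg = 0.5701991 rad
dV = 2*V*sin(di/2) = 2*3668.9539*sin(0.2850995)
dV = 2063.8084 m/s = 2.0638 km/s

2.0638 km/s


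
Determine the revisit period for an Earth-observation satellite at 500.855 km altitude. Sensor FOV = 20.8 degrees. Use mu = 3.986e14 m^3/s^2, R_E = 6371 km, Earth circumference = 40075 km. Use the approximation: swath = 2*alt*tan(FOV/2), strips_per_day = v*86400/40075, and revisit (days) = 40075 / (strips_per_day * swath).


swath = 2*500.855*tan(0.1815142) = 183.8482 km
v = sqrt(mu/r) = 7616.0827 m/s = 7.6161 km/s
strips/day = v*86400/40075 = 7.6161*86400/40075 = 16.4200
coverage/day = strips * swath = 16.4200 * 183.8482 = 3018.7783 km
revisit = 40075 / 3018.7783 = 13.2752 days

13.2752 days


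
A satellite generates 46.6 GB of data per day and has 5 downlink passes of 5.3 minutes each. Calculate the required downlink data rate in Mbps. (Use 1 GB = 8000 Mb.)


total contact time = 5 * 5.3 * 60 = 1590.0000 s
data = 46.6 GB = 372800.0000 Mb
rate = 372800.0000 / 1590.0000 = 234.4654 Mbps

234.4654 Mbps


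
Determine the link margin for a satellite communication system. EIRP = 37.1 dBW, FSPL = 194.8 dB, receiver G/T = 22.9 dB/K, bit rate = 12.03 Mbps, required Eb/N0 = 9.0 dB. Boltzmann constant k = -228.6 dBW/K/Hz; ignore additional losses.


C/N0 = EIRP - FSPL + G/T - k = 37.1 - 194.8 + 22.9 - (-228.6)
C/N0 = 93.8000 dB-Hz
R_b = 12.03 Mbps = 1.203e+07 bps -> 10*log10(R_b) = 70.8027 dB-Hz
Eb/N0 = C/N0 - 10*log10(R_b) = 93.8000 - 70.8027 = 22.9973 dB
Margin = Eb/N0 - Eb/N0_req = 22.9973 - 9.0 = 13.9973 dB (link closes)

13.9973 dB


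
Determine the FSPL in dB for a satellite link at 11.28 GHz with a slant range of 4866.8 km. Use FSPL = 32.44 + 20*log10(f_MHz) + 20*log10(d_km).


f = 11.28 GHz = 11280.0000 MHz
d = 4866.8 km
FSPL = 32.44 + 20*log10(11280.0000) + 20*log10(4866.8)
FSPL = 32.44 + 81.0462 + 73.7449
FSPL = 187.2311 dB

187.2311 dB


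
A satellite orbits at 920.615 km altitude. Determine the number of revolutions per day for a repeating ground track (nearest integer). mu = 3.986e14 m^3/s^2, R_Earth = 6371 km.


r = 7.291615e+06 m
T = 2*pi*sqrt(r^3/mu) = 6196.5052 s = 103.2751 min
revs/day = 1440 / 103.2751 = 13.9433
Rounded: 14 revolutions per day

14 revolutions per day


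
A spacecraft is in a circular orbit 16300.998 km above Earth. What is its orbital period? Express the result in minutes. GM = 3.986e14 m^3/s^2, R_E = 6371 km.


r = 22671.9980 km = 2.2671998e+07 m
T = 2*pi*sqrt(r^3/mu) = 2*pi*sqrt(1.1653849e+22 / 3.986e14)
T = 33973.9398 s = 566.2323 min

566.2323 minutes


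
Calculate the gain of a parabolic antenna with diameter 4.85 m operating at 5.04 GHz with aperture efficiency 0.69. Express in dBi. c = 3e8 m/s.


lambda = c/f = 3e8 / 5.04e+09 = 0.05952381 m
G = eta*(pi*D/lambda)^2 = 0.69*(pi*4.85/0.05952381)^2
G = 45211.7041 (linear)
G = 10*log10(45211.7041) = 46.5525 dBi

46.5525 dBi


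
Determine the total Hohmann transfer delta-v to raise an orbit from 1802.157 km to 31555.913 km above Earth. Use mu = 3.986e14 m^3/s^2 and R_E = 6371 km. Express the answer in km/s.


r1 = 8173.1570 km = 8.173157e+06 m
r2 = 37926.9130 km = 3.7926913e+07 m
dv1 = sqrt(mu/r1)*(sqrt(2*r2/(r1+r2)) - 1) = 1974.5033 m/s
dv2 = sqrt(mu/r2)*(1 - sqrt(2*r1/(r1+r2))) = 1311.4349 m/s
total dv = |dv1| + |dv2| = 1974.5033 + 1311.4349 = 3285.9383 m/s = 3.2859 km/s

3.2859 km/s


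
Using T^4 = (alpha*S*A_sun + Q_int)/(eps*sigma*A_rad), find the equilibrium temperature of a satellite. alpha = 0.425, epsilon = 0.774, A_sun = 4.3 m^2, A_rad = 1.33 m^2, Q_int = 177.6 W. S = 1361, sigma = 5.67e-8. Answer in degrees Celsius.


Numerator = alpha*S*A_sun + Q_int = 0.425*1361*4.3 + 177.6 = 2664.8275 W
Denominator = eps*sigma*A_rad = 0.774*5.67e-8*1.33 = 5.8368114e-08 W/K^4
T^4 = 4.5655535e+10 K^4
T = 462.2462 K = 189.0962 C

189.0962 degrees Celsius


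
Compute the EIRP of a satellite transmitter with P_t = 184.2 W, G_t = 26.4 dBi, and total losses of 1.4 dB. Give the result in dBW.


Pt = 184.2 W = 22.6529 dBW
EIRP = Pt_dBW + Gt - losses = 22.6529 + 26.4 - 1.4 = 47.6529 dBW

47.6529 dBW


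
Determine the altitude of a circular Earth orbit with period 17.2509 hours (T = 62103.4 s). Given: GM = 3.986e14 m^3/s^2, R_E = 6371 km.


T = 62103.4 s
r = (mu*T^2/(4*pi^2))^(1/3) = (3.986e14 * 62103.4^2 / (4*pi^2))^(1/3)
r = 3.3895036e+07 m = 33895.0364 km
alt = r - R_E = 33895.0364 - 6371 = 27524.0364 km

27524.0364 km


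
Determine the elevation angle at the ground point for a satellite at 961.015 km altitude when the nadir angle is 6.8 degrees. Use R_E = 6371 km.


r = R_E + alt = 7332.0150 km
Law of sines in the satellite / Earth-center / ground-point triangle:
  sin(nadir)/R_E = sin(90 + el)/r  =>  cos(el) = (r/R_E)*sin(nadir)
cos(el) = (7332.0150 / 6371.0000) * sin(6.8 deg) = 0.1362643
el = arccos(0.1362643) = 82.1683 deg
(Earth-central angle = 90 - nadir - el = 1.0317 deg)

82.1683 degrees


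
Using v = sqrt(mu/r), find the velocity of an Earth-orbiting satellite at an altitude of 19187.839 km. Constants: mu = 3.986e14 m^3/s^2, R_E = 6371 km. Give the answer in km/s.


r = R_E + alt = 6371.0 + 19187.839 = 25558.8390 km = 2.5558839e+07 m
v = sqrt(mu/r) = sqrt(3.986e14 / 2.5558839e+07) = 3949.0996 m/s = 3.9491 km/s

3.9491 km/s


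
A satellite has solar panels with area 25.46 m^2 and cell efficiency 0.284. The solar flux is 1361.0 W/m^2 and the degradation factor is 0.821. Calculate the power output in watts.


P = area * eta * S * degradation
P = 25.46 * 0.284 * 1361.0 * 0.821
P = 8079.3798 W

8079.3798 W


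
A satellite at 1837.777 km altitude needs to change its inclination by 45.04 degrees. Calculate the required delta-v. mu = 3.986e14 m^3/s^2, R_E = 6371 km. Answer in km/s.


r = 8208.7770 km = 8.208777e+06 m
V = sqrt(mu/r) = 6968.3414 m/s
di = 45.04 deg = 0.7860963 rad
dV = 2*V*sin(di/2) = 2*6968.3414*sin(0.3930481)
dV = 5337.8318 m/s = 5.3378 km/s

5.3378 km/s


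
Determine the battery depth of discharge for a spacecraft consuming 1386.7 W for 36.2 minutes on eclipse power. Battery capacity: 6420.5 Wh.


E_used = P * t / 60 = 1386.7 * 36.2 / 60 = 836.6423 Wh
DOD = E_used / E_total * 100 = 836.6423 / 6420.5 * 100
DOD = 13.0308 %

13.0308 %


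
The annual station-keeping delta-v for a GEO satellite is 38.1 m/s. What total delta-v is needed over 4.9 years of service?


dV = rate * years = 38.1 * 4.9
dV = 186.6900 m/s

186.6900 m/s


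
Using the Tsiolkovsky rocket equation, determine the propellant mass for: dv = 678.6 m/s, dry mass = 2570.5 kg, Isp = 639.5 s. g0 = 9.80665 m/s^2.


ve = Isp * g0 = 639.5 * 9.80665 = 6271.352675 m/s
mass ratio = exp(dv/ve) = exp(678.6/6271.352675) = 1.11427762
m_prop = m_dry * (mr - 1) = 2570.5 * (1.11427762 - 1)
m_prop = 293.7506 kg

293.7506 kg


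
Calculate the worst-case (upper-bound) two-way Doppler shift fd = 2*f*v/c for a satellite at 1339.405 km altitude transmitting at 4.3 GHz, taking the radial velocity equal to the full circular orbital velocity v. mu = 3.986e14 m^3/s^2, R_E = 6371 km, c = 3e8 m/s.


r = 7.710405e+06 m
v = sqrt(mu/r) = 7190.0192 m/s (worst-case radial velocity)
f = 4.3 GHz = 4.3e+09 Hz
fd = 2*f*v/c = 2*4.3e+09*7190.0192/3.0e+08
fd = 206113.8846 Hz

206113.8846 Hz


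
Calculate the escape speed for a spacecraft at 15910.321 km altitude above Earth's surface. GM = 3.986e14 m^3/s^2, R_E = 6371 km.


r = 6371.0 + 15910.321 = 22281.3210 km = 2.2281321e+07 m
v_esc = sqrt(2*mu/r) = sqrt(2*3.986e14 / 2.2281321e+07)
v_esc = 5981.5423 m/s = 5.9815 km/s

5.9815 km/s


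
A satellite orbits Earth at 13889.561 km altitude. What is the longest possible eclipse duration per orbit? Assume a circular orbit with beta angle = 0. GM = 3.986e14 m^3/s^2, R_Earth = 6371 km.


r = 20260.5610 km
T = 478.3405 min
Eclipse fraction = arcsin(R_E/r)/pi = arcsin(6371.0000/20260.5610)/pi
= arcsin(0.3144533)/pi = 0.1018212
Eclipse duration = 0.1018212 * 478.3405 = 48.7052 min

48.7052 minutes


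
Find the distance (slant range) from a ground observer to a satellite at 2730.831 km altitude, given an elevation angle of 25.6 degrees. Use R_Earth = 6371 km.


h = 2730.831 km, el = 25.6 deg
d = -R_E*sin(el) + sqrt((R_E*sin(el))^2 + 2*R_E*h + h^2)
d = -6371.0000*sin(0.4468043) + sqrt((6371.0000*0.4320857)^2 + 2*6371.0000*2730.831 + 2730.831^2)
d = 4306.3385 km

4306.3385 km


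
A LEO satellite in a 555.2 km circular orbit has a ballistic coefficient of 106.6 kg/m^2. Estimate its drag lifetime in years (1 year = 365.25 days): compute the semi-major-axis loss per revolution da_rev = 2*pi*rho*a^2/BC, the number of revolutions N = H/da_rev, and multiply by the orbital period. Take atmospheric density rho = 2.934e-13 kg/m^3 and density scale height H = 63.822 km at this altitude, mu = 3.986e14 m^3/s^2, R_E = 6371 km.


a = R_E + alt = 6926.2000 km = 6.9262e+06 m
da_rev = 2*pi*rho*a^2/BC = 2*pi*2.934e-13*(6.9262e+06)^2/106.6 = 0.829607805 m per revolution
N = H/da_rev = 63822.0000 m / 0.829607805 m = 76930.3273 revolutions
P = 2*pi*sqrt(a^3/mu) = 5736.5894 s
lifetime = N*P = 76930.3273 * 5736.5894 = 4.413177e+08 s = 5107.8437 days
years = 5107.8437 / 365.25 = 13.9845 years

13.9845 years


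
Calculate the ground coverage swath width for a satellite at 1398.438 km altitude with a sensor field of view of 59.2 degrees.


FOV = 59.2 deg = 1.0332 rad
swath = 2 * alt * tan(FOV/2) = 2 * 1398.438 * tan(0.5166175)
swath = 2 * 1398.438 * 0.5680791
swath = 1588.8467 km

1588.8467 km


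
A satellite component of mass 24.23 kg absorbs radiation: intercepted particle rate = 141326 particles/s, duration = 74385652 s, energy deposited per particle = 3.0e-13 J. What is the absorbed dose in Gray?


Total energy deposited = rate * time * E_per
  = 141326 * 74385652 * 3.0e-13 = 3.1538 J
Dose = E_total / mass = 3.1538 / 24.23
Dose = 0.1301605 Gy

0.1302 Gy


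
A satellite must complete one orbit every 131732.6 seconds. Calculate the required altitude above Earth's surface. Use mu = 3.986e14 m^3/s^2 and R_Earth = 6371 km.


T = 131732.6 s
r = (mu*T^2/(4*pi^2))^(1/3) = (3.986e14 * 131732.6^2 / (4*pi^2))^(1/3)
r = 5.5957035e+07 m = 55957.0351 km
alt = r - R_E = 55957.0351 - 6371 = 49586.0351 km

49586.0351 km


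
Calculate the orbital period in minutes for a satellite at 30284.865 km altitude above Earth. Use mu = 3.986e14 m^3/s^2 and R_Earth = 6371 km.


r = 36655.8650 km = 3.6655865e+07 m
T = 2*pi*sqrt(r^3/mu) = 2*pi*sqrt(4.9252742e+22 / 3.986e14)
T = 69843.5700 s = 1164.0595 min

1164.0595 minutes


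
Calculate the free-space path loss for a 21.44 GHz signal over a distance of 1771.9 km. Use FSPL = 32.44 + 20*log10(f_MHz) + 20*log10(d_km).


f = 21.44 GHz = 21440.0000 MHz
d = 1771.9 km
FSPL = 32.44 + 20*log10(21440.0000) + 20*log10(1771.9)
FSPL = 32.44 + 86.6245 + 64.9688
FSPL = 184.0333 dB

184.0333 dB


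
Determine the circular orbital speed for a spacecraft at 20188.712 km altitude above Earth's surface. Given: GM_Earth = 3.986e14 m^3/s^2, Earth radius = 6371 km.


r = R_E + alt = 6371.0 + 20188.712 = 26559.7120 km = 2.6559712e+07 m
v = sqrt(mu/r) = sqrt(3.986e14 / 2.6559712e+07) = 3873.9764 m/s = 3.8740 km/s

3.8740 km/s


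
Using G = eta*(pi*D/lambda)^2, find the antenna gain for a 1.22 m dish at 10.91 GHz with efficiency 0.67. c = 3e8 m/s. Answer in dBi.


lambda = c/f = 3e8 / 1.091e+10 = 0.02749771 m
G = eta*(pi*D/lambda)^2 = 0.67*(pi*1.22/0.02749771)^2
G = 13016.7092 (linear)
G = 10*log10(13016.7092) = 41.1450 dBi

41.1450 dBi


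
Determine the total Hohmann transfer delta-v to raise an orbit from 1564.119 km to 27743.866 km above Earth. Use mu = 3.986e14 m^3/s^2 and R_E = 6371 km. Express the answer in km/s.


r1 = 7935.1190 km = 7.935119e+06 m
r2 = 34114.8660 km = 3.4114866e+07 m
dv1 = sqrt(mu/r1)*(sqrt(2*r2/(r1+r2)) - 1) = 1940.6078 m/s
dv2 = sqrt(mu/r2)*(1 - sqrt(2*r1/(r1+r2))) = 1318.2610 m/s
total dv = |dv1| + |dv2| = 1940.6078 + 1318.2610 = 3258.8688 m/s = 3.2589 km/s

3.2589 km/s


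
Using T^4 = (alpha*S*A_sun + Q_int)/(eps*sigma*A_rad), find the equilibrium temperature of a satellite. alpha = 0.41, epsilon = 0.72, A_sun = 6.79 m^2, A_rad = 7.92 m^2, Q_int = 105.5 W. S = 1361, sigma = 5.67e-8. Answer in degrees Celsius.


Numerator = alpha*S*A_sun + Q_int = 0.41*1361*6.79 + 105.5 = 3894.3879 W
Denominator = eps*sigma*A_rad = 0.72*5.67e-8*7.92 = 3.2332608e-07 W/K^4
T^4 = 1.2044769e+10 K^4
T = 331.2834 K = 58.1334 C

58.1334 degrees Celsius


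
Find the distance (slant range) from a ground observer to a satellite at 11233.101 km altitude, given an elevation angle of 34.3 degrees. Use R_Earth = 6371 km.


h = 11233.101 km, el = 34.3 deg
d = -R_E*sin(el) + sqrt((R_E*sin(el))^2 + 2*R_E*h + h^2)
d = -6371.0000*sin(0.5986479) + sqrt((6371.0000*0.563526)^2 + 2*6371.0000*11233.101 + 11233.101^2)
d = 13208.7173 km

13208.7173 km


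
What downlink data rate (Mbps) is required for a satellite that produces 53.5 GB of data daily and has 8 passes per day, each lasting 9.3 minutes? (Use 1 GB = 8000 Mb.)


total contact time = 8 * 9.3 * 60 = 4464.0000 s
data = 53.5 GB = 428000.0000 Mb
rate = 428000.0000 / 4464.0000 = 95.8781 Mbps

95.8781 Mbps


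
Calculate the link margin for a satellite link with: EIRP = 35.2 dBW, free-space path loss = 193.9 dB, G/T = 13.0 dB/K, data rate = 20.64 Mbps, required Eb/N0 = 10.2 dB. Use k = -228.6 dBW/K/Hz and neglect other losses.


C/N0 = EIRP - FSPL + G/T - k = 35.2 - 193.9 + 13.0 - (-228.6)
C/N0 = 82.9000 dB-Hz
R_b = 20.64 Mbps = 2.064e+07 bps -> 10*log10(R_b) = 73.1471 dB-Hz
Eb/N0 = C/N0 - 10*log10(R_b) = 82.9000 - 73.1471 = 9.7529 dB
Margin = Eb/N0 - Eb/N0_req = 9.7529 - 10.2 = -0.4470969 dB (negative margin: link does not close)

-0.4471 dB


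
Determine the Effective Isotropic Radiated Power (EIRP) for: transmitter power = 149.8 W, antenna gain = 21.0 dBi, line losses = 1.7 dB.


Pt = 149.8 W = 21.7551 dBW
EIRP = Pt_dBW + Gt - losses = 21.7551 + 21.0 - 1.7 = 41.0551 dBW

41.0551 dBW


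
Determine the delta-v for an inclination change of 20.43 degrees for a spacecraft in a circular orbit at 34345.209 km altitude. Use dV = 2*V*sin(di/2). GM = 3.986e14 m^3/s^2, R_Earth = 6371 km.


r = 40716.2090 km = 4.0716209e+07 m
V = sqrt(mu/r) = 3128.8517 m/s
di = 20.43 deg = 0.3565708 rad
dV = 2*V*sin(di/2) = 2*3128.8517*sin(0.1782854)
dV = 1109.7561 m/s = 1.1098 km/s

1.1098 km/s


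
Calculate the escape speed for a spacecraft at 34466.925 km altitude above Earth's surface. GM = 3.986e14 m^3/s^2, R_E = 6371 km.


r = 6371.0 + 34466.925 = 40837.9250 km = 4.0837925e+07 m
v_esc = sqrt(2*mu/r) = sqrt(2*3.986e14 / 4.0837925e+07)
v_esc = 4418.2655 m/s = 4.4183 km/s

4.4183 km/s


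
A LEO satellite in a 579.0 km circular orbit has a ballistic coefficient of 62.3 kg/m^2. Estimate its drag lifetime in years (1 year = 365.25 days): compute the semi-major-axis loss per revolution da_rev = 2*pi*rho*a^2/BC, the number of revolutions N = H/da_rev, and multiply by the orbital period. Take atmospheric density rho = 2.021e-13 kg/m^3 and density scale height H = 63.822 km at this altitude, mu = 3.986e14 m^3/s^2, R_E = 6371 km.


a = R_E + alt = 6950.0000 km = 6.95e+06 m
da_rev = 2*pi*rho*a^2/BC = 2*pi*2.021e-13*(6.95e+06)^2/62.3 = 0.984527257 m per revolution
N = H/da_rev = 63822.0000 m / 0.984527257 m = 64825.0209 revolutions
P = 2*pi*sqrt(a^3/mu) = 5766.1831 s
lifetime = N*P = 64825.0209 * 5766.1831 = 3.7379294e+08 s = 4326.3072 days
years = 4326.3072 / 365.25 = 11.8448 years

11.8448 years


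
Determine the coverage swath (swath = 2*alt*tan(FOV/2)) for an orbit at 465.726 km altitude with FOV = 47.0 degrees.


FOV = 47.0 deg = 0.8203047 rad
swath = 2 * alt * tan(FOV/2) = 2 * 465.726 * tan(0.4101524)
swath = 2 * 465.726 * 0.4348124
swath = 405.0069 km

405.0069 km


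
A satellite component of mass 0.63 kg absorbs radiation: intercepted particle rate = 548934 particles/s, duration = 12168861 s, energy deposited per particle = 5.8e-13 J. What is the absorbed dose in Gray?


Total energy deposited = rate * time * E_per
  = 548934 * 12168861 * 5.8e-13 = 3.8743 J
Dose = E_total / mass = 3.8743 / 0.63
Dose = 6.1498 Gy

6.1498 Gy


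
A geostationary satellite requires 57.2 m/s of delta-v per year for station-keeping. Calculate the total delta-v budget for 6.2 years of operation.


dV = rate * years = 57.2 * 6.2
dV = 354.6400 m/s

354.6400 m/s


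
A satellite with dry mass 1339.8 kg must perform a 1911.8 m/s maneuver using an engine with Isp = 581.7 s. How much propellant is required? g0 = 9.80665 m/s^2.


ve = Isp * g0 = 581.7 * 9.80665 = 5704.528305 m/s
mass ratio = exp(dv/ve) = exp(1911.8/5704.528305) = 1.39813228
m_prop = m_dry * (mr - 1) = 1339.8 * (1.39813228 - 1)
m_prop = 533.4176 kg

533.4176 kg
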